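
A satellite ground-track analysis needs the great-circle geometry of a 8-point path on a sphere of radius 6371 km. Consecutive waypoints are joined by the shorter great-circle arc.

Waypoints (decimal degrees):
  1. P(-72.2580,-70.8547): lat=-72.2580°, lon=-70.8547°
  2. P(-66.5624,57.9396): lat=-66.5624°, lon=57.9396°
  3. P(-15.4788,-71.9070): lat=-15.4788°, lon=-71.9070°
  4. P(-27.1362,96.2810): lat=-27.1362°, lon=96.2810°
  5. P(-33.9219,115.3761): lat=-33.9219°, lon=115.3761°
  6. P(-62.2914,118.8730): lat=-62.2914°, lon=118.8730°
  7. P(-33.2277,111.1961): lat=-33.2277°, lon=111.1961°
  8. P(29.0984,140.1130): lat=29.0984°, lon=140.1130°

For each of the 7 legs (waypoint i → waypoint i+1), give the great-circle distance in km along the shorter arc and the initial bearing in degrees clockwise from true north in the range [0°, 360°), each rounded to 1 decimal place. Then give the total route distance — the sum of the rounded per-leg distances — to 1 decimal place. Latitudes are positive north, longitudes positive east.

Leg 1: dist=4121.8 km, bearing=149.0°
Leg 2: dist=10012.3 km, bearing=227.7°
Leg 3: dist=15108.0 km, bearing=164.8°
Leg 4: dist=1974.4 km, bearing=117.1°
Leg 5: dist=3164.2 km, bearing=176.6°
Leg 6: dist=3277.2 km, bearing=346.9°
Leg 7: dist=7570.2 km, bearing=27.1°
Total: 45228.1 km

Leg 1: φ1=-1.2611400, φ2=-1.1617330, Δφ=0.0994070, Δλ=2.2478846 rad; a=sin²(Δφ/2)+cosφ1·cosφ2·sin²(Δλ/2)=0.1010415102; c=2·atan2(√a, √(1-a))=0.646964818; dist=6371·c=4121.813 ≈ 4121.8 km; running total=4121.8 km
Leg 1 bearing: y=sinΔλ·cosφ2=0.31000653, x=cosφ1·sinφ2-sinφ1·cosφ2·cosΔλ=-0.51693757; θ=atan2(y, x)=149.0490° ≈ 149.0°
Leg 2: φ1=-1.1617330, φ2=-0.2701560, Δφ=0.8915770, Δλ=-2.2662507 rad; a=sin²(Δφ/2)+cosφ1·cosφ2·sin²(Δλ/2)=0.5003730305; c=2·atan2(√a, √(1-a))=1.571542388; dist=6371·c=10012.297 ≈ 10012.3 km; running total=14134.1 km
Leg 2 bearing: y=sinΔλ·cosφ2=-0.73991534, x=cosφ1·sinφ2-sinφ1·cosφ2·cosΔλ=-0.67269959; θ=atan2(y, x)=-132.2758° <0 so +360° → 227.7242° ≈ 227.7°
Leg 3: φ1=-0.2701560, φ2=-0.4736160, Δφ=-0.2034600, Δλ=2.9354344 rad; a=sin²(Δφ/2)+cosφ1·cosφ2·sin²(Δλ/2)=0.8588793966; c=2·atan2(√a, √(1-a))=2.371374507; dist=6371·c=15108.027 ≈ 15108.0 km; running total=29242.1 km
Leg 3 bearing: y=sinΔλ·cosφ2=0.18216855, x=cosφ1·sinφ2-sinφ1·cosφ2·cosΔλ=-0.67203938; θ=atan2(y, x)=164.8334° ≈ 164.8°
Leg 4: φ1=-0.4736160, φ2=-0.5920488, Δφ=-0.1184328, Δλ=0.3332724 rad; a=sin²(Δφ/2)+cosφ1·cosφ2·sin²(Δλ/2)=0.0238186332; c=2·atan2(√a, √(1-a))=0.309904385; dist=6371·c=1974.401 ≈ 1974.4 km; running total=31216.5 km
Leg 4 bearing: y=sinΔλ·cosφ2=0.27145804, x=cosφ1·sinφ2-sinφ1·cosφ2·cosΔλ=-0.13898114; θ=atan2(y, x)=117.1115° ≈ 117.1°
Leg 5: φ1=-0.5920488, φ2=-1.0871900, Δφ=-0.4951412, Δλ=0.0610324 rad; a=sin²(Δφ/2)+cosφ1·cosφ2·sin²(Δλ/2)=0.0604083763; c=2·atan2(√a, √(1-a))=0.496650971; dist=6371·c=3164.163 ≈ 3164.2 km; running total=34380.7 km
Leg 5 bearing: y=sinΔλ·cosφ2=0.02836093, x=cosφ1·sinφ2-sinφ1·cosφ2·cosΔλ=-0.47563902; θ=atan2(y, x)=176.5877° ≈ 176.6°
Leg 6: φ1=-1.0871900, φ2=-0.5799328, Δφ=0.5072573, Δλ=-0.1339872 rad; a=sin²(Δφ/2)+cosφ1·cosφ2·sin²(Δλ/2)=0.0647029745; c=2·atan2(√a, √(1-a))=0.514387877; dist=6371·c=3277.165 ≈ 3277.2 km; running total=37657.9 km
Leg 6 bearing: y=sinΔλ·cosφ2=-0.11174516, x=cosφ1·sinφ2-sinφ1·cosφ2·cosΔλ=0.47914405; θ=atan2(y, x)=-13.1278° <0 so +360° → 346.8722° ≈ 346.9°
Leg 7: φ1=-0.5799328, φ2=0.5078629, Δφ=1.0877957, Δλ=0.5046951 rad; a=sin²(Δφ/2)+cosφ1·cosφ2·sin²(Δλ/2)=0.3133455934; c=2·atan2(√a, √(1-a))=1.188223197; dist=6371·c=7570.170 ≈ 7570.2 km; running total=45228.1 km
Leg 7 bearing: y=sinΔλ·cosφ2=0.42251090, x=cosφ1·sinφ2-sinφ1·cosφ2·cosΔλ=0.82590863; θ=atan2(y, x)=27.0930° ≈ 27.1°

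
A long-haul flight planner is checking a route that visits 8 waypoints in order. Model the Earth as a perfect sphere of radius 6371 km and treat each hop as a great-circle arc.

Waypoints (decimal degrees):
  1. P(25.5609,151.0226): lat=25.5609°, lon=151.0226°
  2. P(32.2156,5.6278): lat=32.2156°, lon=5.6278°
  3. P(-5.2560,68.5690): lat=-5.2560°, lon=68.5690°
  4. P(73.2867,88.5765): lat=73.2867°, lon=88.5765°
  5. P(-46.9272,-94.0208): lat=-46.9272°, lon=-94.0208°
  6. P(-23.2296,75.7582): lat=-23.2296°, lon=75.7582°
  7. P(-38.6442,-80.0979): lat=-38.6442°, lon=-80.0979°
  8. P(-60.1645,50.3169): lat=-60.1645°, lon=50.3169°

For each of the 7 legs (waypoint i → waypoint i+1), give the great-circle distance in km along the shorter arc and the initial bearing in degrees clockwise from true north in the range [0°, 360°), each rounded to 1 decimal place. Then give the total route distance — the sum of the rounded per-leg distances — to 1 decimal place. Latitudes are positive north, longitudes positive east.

Leg 1: dist=12616.8 km, bearing=328.4°
Leg 2: dist=7835.1 km, bearing=109.8°
Leg 3: dist=8845.7 km, bearing=5.7°
Leg 4: dist=17081.2 km, bearing=4.0°
Leg 5: dist=12146.7 km, bearing=170.1°
Leg 6: dist=12689.4 km, bearing=200.5°
Leg 7: dist=8134.4 km, bearing=156.7°
Total: 79349.3 km

Leg 1: φ1=0.4461219, φ2=0.5622683, Δφ=0.1161464, Δλ=-2.5376180 rad; a=sin²(Δφ/2)+cosφ1·cosφ2·sin²(Δλ/2)=0.6990970221; c=2·atan2(√a, √(1-a))=1.980343559; dist=6371·c=12616.769 ≈ 12616.8 km; running total=12616.8 km
Leg 1 bearing: y=sinΔλ·cosφ2=-0.48048629, x=cosφ1·sinφ2-sinφ1·cosφ2·cosΔλ=0.78139262; θ=atan2(y, x)=-31.5878° <0 so +360° → 328.4122° ≈ 328.4°
Leg 2: φ1=0.5622683, φ2=-0.0917345, Δφ=-0.6540028, Δλ=1.0985312 rad; a=sin²(Δφ/2)+cosφ1·cosφ2·sin²(Δλ/2)=0.3327913837; c=2·atan2(√a, √(1-a))=1.229809535; dist=6371·c=7835.117 ≈ 7835.1 km; running total=20451.9 km
Leg 2 bearing: y=sinΔλ·cosφ2=0.88679573, x=cosφ1·sinφ2-sinφ1·cosφ2·cosΔλ=-0.31899601; θ=atan2(y, x)=109.7845° ≈ 109.8°
Leg 3: φ1=-0.0917345, φ2=1.2790942, Δφ=1.3708287, Δλ=0.3491968 rad; a=sin²(Δφ/2)+cosφ1·cosφ2·sin²(Δλ/2)=0.4093228418; c=2·atan2(√a, √(1-a))=1.388432897; dist=6371·c=8845.706 ≈ 8845.7 km; running total=29297.6 km
Leg 3 bearing: y=sinΔλ·cosφ2=0.09839450, x=cosφ1·sinφ2-sinφ1·cosφ2·cosΔλ=0.97848308; θ=atan2(y, x)=5.7423° ≈ 5.7°
Leg 4: φ1=1.2790942, φ2=-0.8190341, Δφ=-2.0981284, Δλ=-3.1869241 rad; a=sin²(Δφ/2)+cosφ1·cosφ2·sin²(Δλ/2)=0.9479120360; c=2·atan2(√a, √(1-a))=2.681078388; dist=6371·c=17081.150 ≈ 17081.2 km; running total=46378.8 km
Leg 4 bearing: y=sinΔλ·cosφ2=0.03094746, x=cosφ1·sinφ2-sinφ1·cosφ2·cosΔλ=0.44333000; θ=atan2(y, x)=3.9932° ≈ 4.0°
Leg 5: φ1=-0.8190341, φ2=-0.4054330, Δφ=0.4136011, Δλ=2.9632026 rad; a=sin²(Δφ/2)+cosφ1·cosφ2·sin²(Δλ/2)=0.6647441005; c=2·atan2(√a, √(1-a))=1.906557782; dist=6371·c=12146.680 ≈ 12146.7 km; running total=58525.5 km
Leg 5 bearing: y=sinΔλ·cosφ2=0.16306025, x=cosφ1·sinφ2-sinφ1·cosφ2·cosΔλ=-0.92997252; θ=atan2(y, x)=170.0549° ≈ 170.1°
Leg 6: φ1=-0.4054330, φ2=-0.6744685, Δφ=-0.2690355, Δλ=-2.7202021 rad; a=sin²(Δφ/2)+cosφ1·cosφ2·sin²(Δλ/2)=0.7043148430; c=2·atan2(√a, √(1-a))=1.991748499; dist=6371·c=12689.430 ≈ 12689.4 km; running total=71214.9 km
Leg 6 bearing: y=sinΔλ·cosφ2=-0.31946817, x=cosφ1·sinφ2-sinφ1·cosφ2·cosΔλ=-0.85496308; θ=atan2(y, x)=-159.5111° <0 so +360° → 200.4889° ≈ 200.5°
Leg 7: φ1=-0.6744685, φ2=-1.0500686, Δφ=-0.3756001, Δλ=2.2761677 rad; a=sin²(Δφ/2)+cosφ1·cosφ2·sin²(Δλ/2)=0.3551042091; c=2·atan2(√a, √(1-a))=1.276787259; dist=6371·c=8134.412 ≈ 8134.4 km; running total=79349.3 km
Leg 7 bearing: y=sinΔλ·cosφ2=0.37879078, x=cosφ1·sinφ2-sinφ1·cosφ2·cosΔλ=-0.87894163; θ=atan2(y, x)=156.6858° ≈ 156.7°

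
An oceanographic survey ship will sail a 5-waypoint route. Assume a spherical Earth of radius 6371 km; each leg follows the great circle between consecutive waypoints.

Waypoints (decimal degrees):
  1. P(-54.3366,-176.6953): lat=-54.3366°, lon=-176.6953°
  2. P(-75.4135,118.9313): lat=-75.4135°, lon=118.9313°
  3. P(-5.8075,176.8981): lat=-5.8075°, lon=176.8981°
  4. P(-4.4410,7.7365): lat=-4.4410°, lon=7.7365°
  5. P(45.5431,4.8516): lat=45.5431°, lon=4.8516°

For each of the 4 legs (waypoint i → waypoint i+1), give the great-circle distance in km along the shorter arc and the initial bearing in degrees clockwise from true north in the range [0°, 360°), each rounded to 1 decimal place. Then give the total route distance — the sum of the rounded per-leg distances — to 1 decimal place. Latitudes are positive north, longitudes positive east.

Leg 1: φ1=-0.9483526, φ2=-1.3162139, Δφ=-0.3678613, Δλ=5.1596575 rad; a=sin²(Δφ/2)+cosφ1·cosφ2·sin²(Δλ/2)=0.0751131434; c=2·atan2(√a, √(1-a))=0.555240448; dist=6371·c=3537.437 ≈ 3537.4 km; running total=3537.4 km
Leg 1 bearing: y=sinΔλ·cosφ2=-0.22706817, x=cosφ1·sinφ2-sinφ1·cosφ2·cosΔλ=-0.47573594; θ=atan2(y, x)=-154.4849° <0 so +360° → 205.5151° ≈ 205.5°
Leg 2: φ1=-1.3162139, φ2=-0.1013600, Δφ=1.2148539, Δλ=1.0117115 rad; a=sin²(Δφ/2)+cosφ1·cosφ2·sin²(Δλ/2)=0.3845905766; c=2·atan2(√a, √(1-a))=1.337877156; dist=6371·c=8523.615 ≈ 8523.6 km; running total=12061.0 km
Leg 2 bearing: y=sinΔλ·cosφ2=0.84338984, x=cosφ1·sinφ2-sinφ1·cosφ2·cosΔλ=0.48519711; θ=atan2(y, x)=60.0884° ≈ 60.1°
Leg 3: φ1=-0.1013600, φ2=-0.0775101, Δφ=0.0238499, Δλ=-2.9524269 rad; a=sin²(Δφ/2)+cosφ1·cosφ2·sin²(Δλ/2)=0.9831758212; c=2·atan2(√a, √(1-a))=2.881443576; dist=6371·c=18357.677 ≈ 18357.7 km; running total=30418.7 km
Leg 3 bearing: y=sinΔλ·cosφ2=-0.18747504, x=cosφ1·sinφ2-sinφ1·cosφ2·cosΔλ=-0.17611818; θ=atan2(y, x)=-133.2109° <0 so +360° → 226.7891° ≈ 226.8°
Leg 4: φ1=-0.0775101, φ2=0.7948770, Δφ=0.8723871, Δλ=-0.0503510 rad; a=sin²(Δφ/2)+cosφ1·cosφ2·sin²(Δλ/2)=0.1789423900; c=2·atan2(√a, √(1-a))=0.873542046; dist=6371·c=5565.336 ≈ 5565.3 km; running total=35984.0 km
Leg 4 bearing: y=sinΔλ·cosφ2=-0.03524956, x=cosφ1·sinφ2-sinφ1·cosφ2·cosΔλ=0.76579731; θ=atan2(y, x)=-2.6355° <0 so +360° → 357.3645° ≈ 357.4°

Leg 1: dist=3537.4 km, bearing=205.5°
Leg 2: dist=8523.6 km, bearing=60.1°
Leg 3: dist=18357.7 km, bearing=226.8°
Leg 4: dist=5565.3 km, bearing=357.4°
Total: 35984.0 km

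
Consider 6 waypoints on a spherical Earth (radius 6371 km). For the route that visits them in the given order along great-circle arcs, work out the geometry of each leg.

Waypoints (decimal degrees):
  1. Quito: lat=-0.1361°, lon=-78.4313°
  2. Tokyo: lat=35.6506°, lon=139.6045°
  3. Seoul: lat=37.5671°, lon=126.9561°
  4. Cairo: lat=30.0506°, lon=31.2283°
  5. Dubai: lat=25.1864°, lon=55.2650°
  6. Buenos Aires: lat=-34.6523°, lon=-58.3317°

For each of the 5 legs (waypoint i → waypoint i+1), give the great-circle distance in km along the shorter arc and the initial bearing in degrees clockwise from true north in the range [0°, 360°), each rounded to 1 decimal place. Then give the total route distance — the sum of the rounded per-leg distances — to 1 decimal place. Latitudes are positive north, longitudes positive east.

Leg 1: dist=14443.8 km, bearing=319.3°
Leg 2: dist=1148.0 km, bearing=284.4°
Leg 3: dist=8484.2 km, bearing=297.6°
Leg 4: dist=2424.2 km, bearing=97.0°
Leg 5: dist=13641.5 km, bearing=243.6°
Total: 40141.7 km

Leg 1: φ1=-0.0023754, φ2=0.6222204, Δφ=0.6245957, Δλ=3.8054426 rad; a=sin²(Δφ/2)+cosφ1·cosφ2·sin²(Δλ/2)=0.8206983692; c=2·atan2(√a, √(1-a))=2.267113754; dist=6371·c=14443.782 ≈ 14443.8 km; running total=14443.8 km
Leg 1 bearing: y=sinΔλ·cosφ2=-0.50067811, x=cosφ1·sinφ2-sinφ1·cosφ2·cosΔλ=0.58131889; θ=atan2(y, x)=-40.7376° <0 so +360° → 319.2624° ≈ 319.3°
Leg 2: φ1=0.6222204, φ2=0.6556696, Δφ=0.0334492, Δλ=-0.2207562 rad; a=sin²(Δφ/2)+cosφ1·cosφ2·sin²(Δλ/2)=0.0080950097; c=2·atan2(√a, √(1-a))=0.180188207; dist=6371·c=1147.979 ≈ 1148.0 km; running total=15591.8 km
Leg 2 bearing: y=sinΔλ·cosφ2=-0.17356242, x=cosφ1·sinφ2-sinφ1·cosφ2·cosΔλ=0.04465433; θ=atan2(y, x)=-75.5718° <0 so +360° → 284.4282° ≈ 284.4°
Leg 3: φ1=0.6556696, φ2=0.5244819, Δφ=-0.1311877, Δλ=-1.6707653 rad; a=sin²(Δφ/2)+cosφ1·cosφ2·sin²(Δλ/2)=0.3815814396; c=2·atan2(√a, √(1-a))=1.331687274; dist=6371·c=8484.180 ≈ 8484.2 km; running total=24076.0 km
Leg 3 bearing: y=sinΔλ·cosφ2=-0.86126187, x=cosφ1·sinφ2-sinφ1·cosφ2·cosΔλ=0.44959557; θ=atan2(y, x)=-62.4346° <0 so +360° → 297.5654° ≈ 297.6°
Leg 4: φ1=0.5244819, φ2=0.4395856, Δφ=-0.0848963, Δλ=0.4195196 rad; a=sin²(Δφ/2)+cosφ1·cosφ2·sin²(Δλ/2)=0.0357623971; c=2·atan2(√a, √(1-a))=0.380510376; dist=6371·c=2424.232 ≈ 2424.2 km; running total=26500.2 km
Leg 4 bearing: y=sinΔλ·cosφ2=0.36859687, x=cosφ1·sinφ2-sinφ1·cosφ2·cosΔλ=-0.04549882; θ=atan2(y, x)=97.0369° ≈ 97.0°
Leg 5: φ1=0.4395856, φ2=-0.6047967, Δφ=-1.0443823, Δλ=-1.9826364 rad; a=sin²(Δφ/2)+cosφ1·cosφ2·sin²(Δλ/2)=0.7699791369; c=2·atan2(√a, √(1-a))=2.141183861; dist=6371·c=13641.482 ≈ 13641.5 km; running total=40141.7 km
Leg 5 bearing: y=sinΔλ·cosφ2=-0.75383516, x=cosφ1·sinφ2-sinφ1·cosφ2·cosΔλ=-0.37440301; θ=atan2(y, x)=-116.4119° <0 so +360° → 243.5881° ≈ 243.6°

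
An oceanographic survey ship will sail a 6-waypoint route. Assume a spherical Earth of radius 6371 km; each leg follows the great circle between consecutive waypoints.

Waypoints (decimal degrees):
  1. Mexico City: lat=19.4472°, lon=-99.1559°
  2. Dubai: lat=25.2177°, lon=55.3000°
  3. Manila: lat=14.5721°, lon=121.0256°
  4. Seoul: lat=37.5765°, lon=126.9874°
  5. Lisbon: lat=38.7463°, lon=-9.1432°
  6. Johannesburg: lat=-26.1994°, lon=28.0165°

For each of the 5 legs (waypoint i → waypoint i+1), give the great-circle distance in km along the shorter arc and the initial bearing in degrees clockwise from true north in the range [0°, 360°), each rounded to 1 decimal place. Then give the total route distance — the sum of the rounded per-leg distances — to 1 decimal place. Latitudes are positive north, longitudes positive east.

Leg 1: φ1=0.3394177, φ2=0.4401319, Δφ=0.1007142, Δλ=2.6957640 rad; a=sin²(Δφ/2)+cosφ1·cosφ2·sin²(Δλ/2)=0.8139223288; c=2·atan2(√a, √(1-a))=2.249577277; dist=6371·c=14332.057 ≈ 14332.1 km; running total=14332.1 km
Leg 1 bearing: y=sinΔλ·cosφ2=0.39010983, x=cosφ1·sinφ2-sinφ1·cosφ2·cosΔλ=0.67351719; θ=atan2(y, x)=30.0800° ≈ 30.1°
Leg 2: φ1=0.4401319, φ2=0.2543311, Δφ=-0.1858008, Δλ=1.1471281 rad; a=sin²(Δφ/2)+cosφ1·cosφ2·sin²(Δλ/2)=0.2664209479; c=2·atan2(√a, √(1-a))=1.084722471; dist=6371·c=6910.767 ≈ 6910.8 km; running total=21242.9 km
Leg 2 bearing: y=sinΔλ·cosφ2=0.88226294, x=cosφ1·sinφ2-sinφ1·cosφ2·cosΔλ=0.05809832; θ=atan2(y, x)=86.2324° ≈ 86.2°
Leg 3: φ1=0.2543311, φ2=0.6558336, Δφ=0.4015025, Δλ=0.1040530 rad; a=sin²(Δφ/2)+cosφ1·cosφ2·sin²(Δλ/2)=0.0418369115; c=2·atan2(√a, √(1-a))=0.411988996; dist=6371·c=2624.782 ≈ 2624.8 km; running total=23867.7 km
Leg 3 bearing: y=sinΔλ·cosφ2=0.08231745, x=cosφ1·sinφ2-sinφ1·cosφ2·cosΔλ=0.39188031; θ=atan2(y, x)=11.8629° ≈ 11.9°
Leg 4: φ1=0.6558336, φ2=0.6762505, Δφ=0.0204169, Δλ=-2.3759272 rad; a=sin²(Δφ/2)+cosφ1·cosφ2·sin²(Δλ/2)=0.5319734885; c=2·atan2(√a, √(1-a))=1.634786966; dist=6371·c=10415.228 ≈ 10415.2 km; running total=34282.9 km
Leg 4 bearing: y=sinΔλ·cosφ2=-0.54050114, x=cosφ1·sinφ2-sinφ1·cosφ2·cosΔλ=0.83890959; θ=atan2(y, x)=-32.7933° <0 so +360° → 327.2067° ≈ 327.2°
Leg 5: φ1=0.6762505, φ2=-0.4572658, Δφ=-1.1335163, Δλ=0.6485591 rad; a=sin²(Δφ/2)+cosφ1·cosφ2·sin²(Δλ/2)=0.3593067294; c=2·atan2(√a, √(1-a))=1.285557599; dist=6371·c=8190.287 ≈ 8190.3 km; running total=42473.2 km
Leg 5 bearing: y=sinΔλ·cosφ2=0.54198158, x=cosφ1·sinφ2-sinφ1·cosφ2·cosΔλ=-0.79188230; θ=atan2(y, x)=145.6114° ≈ 145.6°

Leg 1: dist=14332.1 km, bearing=30.1°
Leg 2: dist=6910.8 km, bearing=86.2°
Leg 3: dist=2624.8 km, bearing=11.9°
Leg 4: dist=10415.2 km, bearing=327.2°
Leg 5: dist=8190.3 km, bearing=145.6°
Total: 42473.2 km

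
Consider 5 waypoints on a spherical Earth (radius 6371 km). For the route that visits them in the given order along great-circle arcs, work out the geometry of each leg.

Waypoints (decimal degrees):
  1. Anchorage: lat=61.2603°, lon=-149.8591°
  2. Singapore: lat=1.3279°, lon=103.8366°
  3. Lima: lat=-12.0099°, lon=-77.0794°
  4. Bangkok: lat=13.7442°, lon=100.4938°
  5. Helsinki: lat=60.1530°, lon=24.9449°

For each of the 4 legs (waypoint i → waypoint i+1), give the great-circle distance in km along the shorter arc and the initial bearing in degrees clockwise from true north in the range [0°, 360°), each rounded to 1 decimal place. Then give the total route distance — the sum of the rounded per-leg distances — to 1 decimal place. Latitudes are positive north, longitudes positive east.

Leg 1: φ1=1.0691939, φ2=0.0231762, Δφ=-1.0460177, Δλ=4.4278253 rad; a=sin²(Δφ/2)+cosφ1·cosφ2·sin²(Δλ/2)=0.5573161388; c=2·atan2(√a, √(1-a))=1.685681156; dist=6371·c=10739.475 ≈ 10739.5 km; running total=10739.5 km
Leg 1 bearing: y=sinΔλ·cosφ2=-0.95952647, x=cosφ1·sinφ2-sinφ1·cosφ2·cosΔλ=0.25723218; θ=atan2(y, x)=-74.9929° <0 so +360° → 285.0071° ≈ 285.0°
Leg 2: φ1=0.0231762, φ2=-0.2096123, Δφ=-0.2327885, Δλ=-3.1575799 rad; a=sin²(Δφ/2)+cosφ1·cosφ2·sin²(Δλ/2)=0.9912730574; c=2·atan2(√a, √(1-a))=2.954483617; dist=6371·c=18823.015 ≈ 18823.0 km; running total=29562.5 km
Leg 2 bearing: y=sinΔλ·cosφ2=0.01563662, x=cosφ1·sinφ2-sinφ1·cosφ2·cosΔλ=-0.18536081; θ=atan2(y, x)=175.1781° ≈ 175.2°
Leg 3: φ1=-0.2096123, φ2=0.2398815, Δφ=0.4494938, Δλ=3.0992370 rad; a=sin²(Δφ/2)+cosφ1·cosφ2·sin²(Δλ/2)=0.9993449022; c=2·atan2(√a, √(1-a))=3.090397308; dist=6371·c=19688.921 ≈ 19688.9 km; running total=49251.4 km
Leg 3 bearing: y=sinΔλ·cosφ2=0.04113054, x=cosφ1·sinφ2-sinφ1·cosφ2·cosΔλ=0.03044590; θ=atan2(y, x)=53.4902° ≈ 53.5°
Leg 4: φ1=0.2398815, φ2=1.0498679, Δφ=0.8099864, Δλ=-1.3185771 rad; a=sin²(Δφ/2)+cosφ1·cosφ2·sin²(Δλ/2)=0.3366418489; c=2·atan2(√a, √(1-a))=1.237969210; dist=6371·c=7887.102 ≈ 7887.1 km; running total=57138.5 km
Leg 4 bearing: y=sinΔλ·cosφ2=-0.48193934, x=cosφ1·sinφ2-sinφ1·cosφ2·cosΔλ=0.81301349; θ=atan2(y, x)=-30.6587° <0 so +360° → 329.3413° ≈ 329.3°

Leg 1: dist=10739.5 km, bearing=285.0°
Leg 2: dist=18823.0 km, bearing=175.2°
Leg 3: dist=19688.9 km, bearing=53.5°
Leg 4: dist=7887.1 km, bearing=329.3°
Total: 57138.5 km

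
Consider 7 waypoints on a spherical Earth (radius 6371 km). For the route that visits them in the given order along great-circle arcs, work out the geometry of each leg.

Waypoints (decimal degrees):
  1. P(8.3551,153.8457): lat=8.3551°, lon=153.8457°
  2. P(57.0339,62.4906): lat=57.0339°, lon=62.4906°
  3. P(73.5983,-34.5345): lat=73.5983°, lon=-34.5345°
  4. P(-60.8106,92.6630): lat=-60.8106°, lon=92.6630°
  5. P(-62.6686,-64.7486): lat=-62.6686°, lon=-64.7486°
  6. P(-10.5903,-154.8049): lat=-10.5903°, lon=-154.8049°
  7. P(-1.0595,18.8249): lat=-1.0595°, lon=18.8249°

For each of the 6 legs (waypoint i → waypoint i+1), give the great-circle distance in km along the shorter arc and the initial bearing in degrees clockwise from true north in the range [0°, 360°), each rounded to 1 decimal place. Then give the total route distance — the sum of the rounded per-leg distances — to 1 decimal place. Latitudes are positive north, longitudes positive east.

Leg 1: dist=9310.6 km, bearing=326.8°
Leg 2: dist=4245.6 km, bearing=333.0°
Leg 3: dist=17461.5 km, bearing=84.7°
Leg 4: dist=6152.7 km, bearing=192.4°
Leg 5: dist=8965.5 km, bearing=265.0°
Leg 6: dist=18540.4 km, bearing=151.1°
Total: 64676.3 km

Leg 1: φ1=0.1458240, φ2=0.9954293, Δφ=0.8496053, Δλ=-1.5944473 rad; a=sin²(Δφ/2)+cosφ1·cosφ2·sin²(Δλ/2)=0.4454097962; c=2·atan2(√a, √(1-a))=1.461397836; dist=6371·c=9310.566 ≈ 9310.6 km; running total=9310.6 km
Leg 1 bearing: y=sinΔλ·cosφ2=-0.54399055, x=cosφ1·sinφ2-sinφ1·cosφ2·cosΔλ=0.83195789; θ=atan2(y, x)=-33.1794° <0 so +360° → 326.8206° ≈ 326.8°
Leg 2: φ1=0.9954293, φ2=1.2845327, Δφ=0.2891033, Δλ=-1.6934075 rad; a=sin²(Δφ/2)+cosφ1·cosφ2·sin²(Δλ/2)=0.1069708076; c=2·atan2(√a, √(1-a))=0.666389884; dist=6371·c=4245.570 ≈ 4245.6 km; running total=13556.2 km
Leg 2 bearing: y=sinΔλ·cosφ2=-0.28025008, x=cosφ1·sinφ2-sinφ1·cosφ2·cosΔλ=0.55097378; θ=atan2(y, x)=-26.9599° <0 so +360° → 333.0401° ≈ 333.0°
Leg 3: φ1=1.2845327, φ2=-1.0613452, Δφ=-2.3458778, Δλ=2.2200152 rad; a=sin²(Δφ/2)+cosφ1·cosφ2·sin²(Δλ/2)=0.9603704705; c=2·atan2(√a, √(1-a))=2.740771576; dist=6371·c=17461.456 ≈ 17461.5 km; running total=31017.7 km
Leg 3 bearing: y=sinΔλ·cosφ2=0.38847904, x=cosφ1·sinφ2-sinφ1·cosφ2·cosΔλ=0.03633397; θ=atan2(y, x)=84.6567° ≈ 84.7°
Leg 4: φ1=-1.0613452, φ2=-1.0937734, Δφ=-0.0324282, Δλ=-2.7473507 rad; a=sin²(Δφ/2)+cosφ1·cosφ2·sin²(Δλ/2)=0.2155942119; c=2·atan2(√a, √(1-a))=0.965736143; dist=6371·c=6152.705 ≈ 6152.7 km; running total=37170.4 km
Leg 4 bearing: y=sinΔλ·cosφ2=-0.17635818, x=cosφ1·sinφ2-sinφ1·cosφ2·cosΔλ=-0.80333753; θ=atan2(y, x)=-167.6182° <0 so +360° → 192.3818° ≈ 192.4°
Leg 5: φ1=-1.0937734, φ2=-0.1848356, Δφ=0.9089378, Δλ=-1.5717789 rad; a=sin²(Δφ/2)+cosφ1·cosφ2·sin²(Δλ/2)=0.4185876135; c=2·atan2(√a, √(1-a))=1.407243367; dist=6371·c=8965.547 ≈ 8965.5 km; running total=46135.9 km
Leg 5 bearing: y=sinΔλ·cosφ2=-0.98296600, x=cosφ1·sinφ2-sinφ1·cosφ2·cosΔλ=-0.08524043; θ=atan2(y, x)=-94.9562° <0 so +360° → 265.0438° ≈ 265.0°
Leg 6: φ1=-0.1848356, φ2=-0.0184918, Δφ=0.1663438, Δλ=3.0304117 rad; a=sin²(Δφ/2)+cosφ1·cosφ2·sin²(Δλ/2)=0.9866660376; c=2·atan2(√a, √(1-a))=2.910130757; dist=6371·c=18540.443 ≈ 18540.4 km; running total=64676.3 km
Leg 6 bearing: y=sinΔλ·cosφ2=0.11093308, x=cosφ1·sinφ2-sinφ1·cosφ2·cosΔλ=-0.20079473; θ=atan2(y, x)=151.0807° ≈ 151.1°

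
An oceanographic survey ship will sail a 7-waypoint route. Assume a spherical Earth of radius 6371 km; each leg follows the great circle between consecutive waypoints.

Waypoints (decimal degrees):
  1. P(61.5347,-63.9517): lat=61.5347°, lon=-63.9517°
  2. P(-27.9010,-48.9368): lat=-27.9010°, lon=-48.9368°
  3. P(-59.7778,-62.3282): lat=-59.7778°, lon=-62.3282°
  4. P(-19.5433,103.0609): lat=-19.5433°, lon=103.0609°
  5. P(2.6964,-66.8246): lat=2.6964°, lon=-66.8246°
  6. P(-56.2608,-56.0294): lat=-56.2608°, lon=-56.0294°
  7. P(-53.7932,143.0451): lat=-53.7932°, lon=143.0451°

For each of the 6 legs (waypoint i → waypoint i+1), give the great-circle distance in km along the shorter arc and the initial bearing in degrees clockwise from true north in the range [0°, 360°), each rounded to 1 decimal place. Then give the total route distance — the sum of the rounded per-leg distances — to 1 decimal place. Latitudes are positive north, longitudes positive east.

Leg 1: φ1=1.0739831, φ2=-0.4869643, Δφ=-1.5609474, Δλ=0.2620594 rad; a=sin²(Δφ/2)+cosφ1·cosφ2·sin²(Δλ/2)=0.5022662143; c=2·atan2(√a, √(1-a))=1.575328771; dist=6371·c=10036.420 ≈ 10036.4 km; running total=10036.4 km
Leg 1 bearing: y=sinΔλ·cosφ2=0.22895525, x=cosφ1·sinφ2-sinφ1·cosφ2·cosΔλ=-0.97342640; θ=atan2(y, x)=166.7643° ≈ 166.8°
Leg 2: φ1=-0.4869643, φ2=-1.0433194, Δφ=-0.5563551, Δλ=-0.2337240 rad; a=sin²(Δφ/2)+cosφ1·cosφ2·sin²(Δλ/2)=0.0814547073; c=2·atan2(√a, √(1-a))=0.578853178; dist=6371·c=3687.874 ≈ 3687.9 km; running total=13724.3 km
Leg 2 bearing: y=sinΔλ·cosφ2=-0.11657792, x=cosφ1·sinφ2-sinφ1·cosφ2·cosΔλ=-0.53449878; θ=atan2(y, x)=-167.6961° <0 so +360° → 192.3039° ≈ 192.3°
Leg 3: φ1=-1.0433194, φ2=-0.3410949, Δφ=0.7022245, Δλ=2.8865843 rad; a=sin²(Δφ/2)+cosφ1·cosφ2·sin²(Δλ/2)=0.5849823188; c=2·atan2(√a, √(1-a))=1.741590111; dist=6371·c=11095.671 ≈ 11095.7 km; running total=24820.0 km
Leg 3 bearing: y=sinΔλ·cosφ2=0.23772087, x=cosφ1·sinφ2-sinφ1·cosφ2·cosΔλ=-0.95634764; θ=atan2(y, x)=166.0408° ≈ 166.0°
Leg 4: φ1=-0.3410949, φ2=0.0470611, Δφ=0.3881560, Δλ=-2.9650613 rad; a=sin²(Δφ/2)+cosφ1·cosφ2·sin²(Δλ/2)=0.9712264586; c=2·atan2(√a, √(1-a))=2.800688980; dist=6371·c=17843.189 ≈ 17843.2 km; running total=42663.2 km
Leg 4 bearing: y=sinΔλ·cosφ2=-0.17542144, x=cosφ1·sinφ2-sinφ1·cosφ2·cosΔλ=-0.28462224; θ=atan2(y, x)=-148.3532° <0 so +360° → 211.6468° ≈ 211.6°
Leg 5: φ1=0.0470611, φ2=-0.9819362, Δφ=-1.0289973, Δλ=0.1884118 rad; a=sin²(Δφ/2)+cosφ1·cosφ2·sin²(Δλ/2)=0.2470700323; c=2·atan2(√a, √(1-a))=1.040417760; dist=6371·c=6628.502 ≈ 6628.5 km; running total=49291.7 km
Leg 5 bearing: y=sinΔλ·cosφ2=0.10402840, x=cosφ1·sinφ2-sinφ1·cosφ2·cosΔλ=-0.85631993; θ=atan2(y, x)=173.0735° ≈ 173.1°
Leg 6: φ1=-0.9819362, φ2=-0.9388685, Δφ=0.0430677, Δλ=3.4745055 rad; a=sin²(Δφ/2)+cosφ1·cosφ2·sin²(Δλ/2)=0.3195403808; c=2·atan2(√a, √(1-a))=1.201542945; dist=6371·c=7655.030 ≈ 7655.0 km; running total=56946.7 km
Leg 6 bearing: y=sinΔλ·cosφ2=-0.19303964, x=cosφ1·sinφ2-sinφ1·cosφ2·cosΔλ=-0.91239958; θ=atan2(y, x)=-168.0539° <0 so +360° → 191.9461° ≈ 191.9°

Leg 1: dist=10036.4 km, bearing=166.8°
Leg 2: dist=3687.9 km, bearing=192.3°
Leg 3: dist=11095.7 km, bearing=166.0°
Leg 4: dist=17843.2 km, bearing=211.6°
Leg 5: dist=6628.5 km, bearing=173.1°
Leg 6: dist=7655.0 km, bearing=191.9°
Total: 56946.7 km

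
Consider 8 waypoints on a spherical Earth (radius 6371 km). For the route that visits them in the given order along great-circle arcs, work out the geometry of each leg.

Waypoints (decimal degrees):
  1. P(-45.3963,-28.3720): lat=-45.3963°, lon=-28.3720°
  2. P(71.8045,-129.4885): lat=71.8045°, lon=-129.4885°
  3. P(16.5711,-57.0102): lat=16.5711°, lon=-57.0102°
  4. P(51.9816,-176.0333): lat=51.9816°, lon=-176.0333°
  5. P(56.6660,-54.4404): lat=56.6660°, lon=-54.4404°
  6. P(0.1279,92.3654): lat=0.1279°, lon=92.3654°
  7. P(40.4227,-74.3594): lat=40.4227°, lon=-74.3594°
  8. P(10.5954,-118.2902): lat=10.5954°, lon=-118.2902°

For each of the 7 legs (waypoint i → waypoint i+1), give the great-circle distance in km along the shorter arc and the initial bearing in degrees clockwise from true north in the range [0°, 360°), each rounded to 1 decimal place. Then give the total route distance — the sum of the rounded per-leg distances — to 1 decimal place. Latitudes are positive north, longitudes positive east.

Leg 1: φ1=-0.7923149, φ2=1.2532249, Δφ=2.0455398, Δλ=-1.7648159 rad; a=sin²(Δφ/2)+cosφ1·cosφ2·sin²(Δλ/2)=0.8593276349; c=2·atan2(√a, √(1-a))=2.372662864; dist=6371·c=15116.235 ≈ 15116.2 km; running total=15116.2 km
Leg 1 bearing: y=sinΔλ·cosφ2=-0.30640142, x=cosφ1·sinφ2-sinφ1·cosφ2·cosΔλ=0.62422173; θ=atan2(y, x)=-26.1443° <0 so +360° → 333.8557° ≈ 333.9°
Leg 2: φ1=1.2532249, φ2=0.2892203, Δφ=-0.9640047, Δλ=1.2649850 rad; a=sin²(Δφ/2)+cosφ1·cosφ2·sin²(Δλ/2)=0.3194748065; c=2·atan2(√a, √(1-a))=1.201402314; dist=6371·c=7654.134 ≈ 7654.1 km; running total=22770.3 km
Leg 2 bearing: y=sinΔλ·cosφ2=0.91399658, x=cosφ1·sinφ2-sinφ1·cosφ2·cosΔλ=-0.18507533; θ=atan2(y, x)=101.4471° ≈ 101.4°
Leg 3: φ1=0.2892203, φ2=0.9072501, Δφ=0.6180298, Δλ=-2.0773450 rad; a=sin²(Δφ/2)+cosφ1·cosφ2·sin²(Δλ/2)=0.5308596545; c=2·atan2(√a, √(1-a))=1.632554887; dist=6371·c=10401.007 ≈ 10401.0 km; running total=33171.3 km
Leg 3 bearing: y=sinΔλ·cosφ2=-0.53857053, x=cosφ1·sinφ2-sinφ1·cosφ2·cosΔλ=0.84031691; θ=atan2(y, x)=-32.6564° <0 so +360° → 327.3436° ≈ 327.3°
Leg 4: φ1=0.9072501, φ2=0.9890083, Δφ=0.0817582, Δλ=2.1221965 rad; a=sin²(Δφ/2)+cosφ1·cosφ2·sin²(Δλ/2)=0.2595538055; c=2·atan2(√a, √(1-a))=1.069124095; dist=6371·c=6811.390 ≈ 6811.4 km; running total=39982.7 km
Leg 4 bearing: y=sinΔλ·cosφ2=0.46807555, x=cosφ1·sinφ2-sinφ1·cosφ2·cosΔλ=0.74138235; θ=atan2(y, x)=32.2665° ≈ 32.3°
Leg 5: φ1=0.9890083, φ2=0.0022323, Δφ=-0.9867760, Δλ=2.5622446 rad; a=sin²(Δφ/2)+cosφ1·cosφ2·sin²(Δλ/2)=0.7289909625; c=2·atan2(√a, √(1-a))=2.046520045; dist=6371·c=13038.379 ≈ 13038.4 km; running total=53021.1 km
Leg 5 bearing: y=sinΔλ·cosφ2=0.54747715, x=cosφ1·sinφ2-sinφ1·cosφ2·cosΔλ=0.70037228; θ=atan2(y, x)=38.0145° ≈ 38.0°
Leg 6: φ1=0.0022323, φ2=0.7055092, Δφ=0.7032769, Δλ=-2.9098967 rad; a=sin²(Δφ/2)+cosφ1·cosφ2·sin²(Δλ/2)=0.8697447383; c=2·atan2(√a, √(1-a))=2.403107980; dist=6371·c=15310.201 ≈ 15310.2 km; running total=68331.3 km
Leg 6 bearing: y=sinΔλ·cosφ2=-0.17481191, x=cosφ1·sinφ2-sinφ1·cosφ2·cosΔλ=0.65007393; θ=atan2(y, x)=-15.0514° <0 so +360° → 344.9486° ≈ 344.9°
Leg 7: φ1=0.7055092, φ2=0.1849246, Δφ=-0.5205846, Δλ=-0.7667371 rad; a=sin²(Δφ/2)+cosφ1·cosφ2·sin²(Δλ/2)=0.1709312627; c=2·atan2(√a, √(1-a))=0.852454058; dist=6371·c=5430.985 ≈ 5431.0 km; running total=73762.3 km
Leg 7 bearing: y=sinΔλ·cosφ2=-0.68196004, x=cosφ1·sinφ2-sinφ1·cosφ2·cosΔλ=-0.31903850; θ=atan2(y, x)=-115.0714° <0 so +360° → 244.9286° ≈ 244.9°

Leg 1: dist=15116.2 km, bearing=333.9°
Leg 2: dist=7654.1 km, bearing=101.4°
Leg 3: dist=10401.0 km, bearing=327.3°
Leg 4: dist=6811.4 km, bearing=32.3°
Leg 5: dist=13038.4 km, bearing=38.0°
Leg 6: dist=15310.2 km, bearing=344.9°
Leg 7: dist=5431.0 km, bearing=244.9°
Total: 73762.3 km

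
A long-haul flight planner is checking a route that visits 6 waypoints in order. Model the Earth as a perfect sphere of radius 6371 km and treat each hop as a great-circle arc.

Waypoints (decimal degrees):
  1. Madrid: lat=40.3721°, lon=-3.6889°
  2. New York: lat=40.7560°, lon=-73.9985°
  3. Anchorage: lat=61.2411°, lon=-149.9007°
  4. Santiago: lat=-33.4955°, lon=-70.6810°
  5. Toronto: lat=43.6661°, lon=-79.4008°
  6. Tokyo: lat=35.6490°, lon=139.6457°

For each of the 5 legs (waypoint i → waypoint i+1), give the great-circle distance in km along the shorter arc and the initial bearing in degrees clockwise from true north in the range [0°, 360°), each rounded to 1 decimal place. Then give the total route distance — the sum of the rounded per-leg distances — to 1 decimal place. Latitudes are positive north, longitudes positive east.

Leg 1: dist=5768.7 km, bearing=295.0°
Leg 2: dist=5406.0 km, bearing=321.5°
Leg 3: dist=12690.3 km, bearing=116.2°
Leg 4: dist=8625.5 km, bearing=353.6°
Leg 5: dist=10352.4 km, bearing=329.2°
Total: 42842.9 km

Leg 1: φ1=0.7046261, φ2=0.7113264, Δφ=0.0067003, Δλ=-1.2271340 rad; a=sin²(Δφ/2)+cosφ1·cosφ2·sin²(Δλ/2)=0.1913384670; c=2·atan2(√a, √(1-a))=0.905460881; dist=6371·c=5768.691 ≈ 5768.7 km; running total=5768.7 km
Leg 1 bearing: y=sinΔλ·cosφ2=-0.71320353, x=cosφ1·sinφ2-sinφ1·cosφ2·cosΔλ=0.33204360; θ=atan2(y, x)=-65.0349° <0 so +360° → 294.9651° ≈ 295.0°
Leg 2: φ1=0.7113264, φ2=1.0688588, Δφ=0.3575324, Δλ=-1.3247433 rad; a=sin²(Δφ/2)+cosφ1·cosφ2·sin²(Δλ/2)=0.1694576237; c=2·atan2(√a, √(1-a))=0.848532748; dist=6371·c=5406.002 ≈ 5406.0 km; running total=11174.7 km
Leg 2 bearing: y=sinΔλ·cosφ2=-0.46663412, x=cosφ1·sinφ2-sinφ1·cosφ2·cosΔλ=0.58755386; θ=atan2(y, x)=-38.4565° <0 so +360° → 321.5435° ≈ 321.5°
Leg 3: φ1=1.0688588, φ2=-0.5846068, Δφ=-1.6534656, Δλ=1.3826446 rad; a=sin²(Δφ/2)+cosφ1·cosφ2·sin²(Δλ/2)=0.7043764360; c=2·atan2(√a, √(1-a))=1.991883472; dist=6371·c=12690.290 ≈ 12690.3 km; running total=23865.0 km
Leg 3 bearing: y=sinΔλ·cosφ2=0.81921167, x=cosφ1·sinφ2-sinφ1·cosφ2·cosΔλ=-0.40226028; θ=atan2(y, x)=116.1526° ≈ 116.2°
Leg 4: φ1=-0.5846068, φ2=0.7621172, Δφ=1.3467240, Δλ=-0.1521892 rad; a=sin²(Δφ/2)+cosφ1·cosφ2·sin²(Δλ/2)=0.3923852825; c=2·atan2(√a, √(1-a))=1.353869562; dist=6371·c=8625.503 ≈ 8625.5 km; running total=32490.5 km
Leg 4 bearing: y=sinΔλ·cosφ2=-0.10966551, x=cosφ1·sinφ2-sinφ1·cosφ2·cosΔλ=0.97038640; θ=atan2(y, x)=-6.4478° <0 so +360° → 353.5522° ≈ 353.6°
Leg 5: φ1=0.7621172, φ2=0.6221924, Δφ=-0.1399248, Δλ=3.8230826 rad; a=sin²(Δφ/2)+cosφ1·cosφ2·sin²(Δλ/2)=0.5270549327; c=2·atan2(√a, √(1-a))=1.624932632; dist=6371·c=10352.446 ≈ 10352.4 km; running total=42842.9 km
Leg 5 bearing: y=sinΔλ·cosφ2=-0.51189975, x=cosφ1·sinφ2-sinφ1·cosφ2·cosΔλ=0.85733935; θ=atan2(y, x)=-30.8406° <0 so +360° → 329.1594° ≈ 329.2°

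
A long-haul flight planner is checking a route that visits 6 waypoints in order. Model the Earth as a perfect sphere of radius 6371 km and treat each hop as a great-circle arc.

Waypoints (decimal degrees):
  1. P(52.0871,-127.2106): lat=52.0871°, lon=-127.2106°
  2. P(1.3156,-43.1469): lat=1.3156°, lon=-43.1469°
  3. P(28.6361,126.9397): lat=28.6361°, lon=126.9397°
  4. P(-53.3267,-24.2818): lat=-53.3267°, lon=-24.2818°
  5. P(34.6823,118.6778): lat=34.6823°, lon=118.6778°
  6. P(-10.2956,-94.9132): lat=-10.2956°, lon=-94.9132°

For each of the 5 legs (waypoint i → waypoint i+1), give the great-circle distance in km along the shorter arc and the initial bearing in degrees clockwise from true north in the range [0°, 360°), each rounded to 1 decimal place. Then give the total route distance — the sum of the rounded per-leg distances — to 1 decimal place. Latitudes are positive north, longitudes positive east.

Leg 1: dist=9486.8 km, bearing=93.9°
Leg 2: dist=16521.1 km, bearing=16.8°
Leg 3: dist=16406.5 km, bearing=212.4°
Leg 4: dist=16461.3 km, bearing=110.6°
Leg 5: dist=15663.6 km, bearing=59.6°
Total: 74539.3 km

Leg 1: φ1=0.9090914, φ2=0.0229616, Δφ=-0.8861298, Δλ=1.4671883 rad; a=sin²(Δφ/2)+cosφ1·cosφ2·sin²(Δλ/2)=0.4591767548; c=2·atan2(√a, √(1-a))=1.489058852; dist=6371·c=9486.794 ≈ 9486.8 km; running total=9486.8 km
Leg 1 bearing: y=sinΔλ·cosφ2=0.99437530, x=cosφ1·sinφ2-sinφ1·cosφ2·cosΔλ=-0.06746562; θ=atan2(y, x)=93.8814° ≈ 93.9°
Leg 2: φ1=0.0229616, φ2=0.4997942, Δφ=0.4768327, Δλ=2.9685712 rad; a=sin²(Δφ/2)+cosφ1·cosφ2·sin²(Δλ/2)=0.9266727340; c=2·atan2(√a, √(1-a))=2.593165297; dist=6371·c=16521.056 ≈ 16521.1 km; running total=26007.9 km
Leg 2 bearing: y=sinΔλ·cosφ2=0.15110114, x=cosφ1·sinφ2-sinφ1·cosφ2·cosΔλ=0.49896889; θ=atan2(y, x)=16.8477° ≈ 16.8°
Leg 3: φ1=0.4997942, φ2=-0.9307265, Δφ=-1.4305207, Δλ=-2.6393131 rad; a=sin²(Δφ/2)+cosφ1·cosφ2·sin²(Δλ/2)=0.9219159308; c=2·atan2(√a, √(1-a))=2.575180859; dist=6371·c=16406.477 ≈ 16406.5 km; running total=42414.4 km
Leg 3 bearing: y=sinΔλ·cosφ2=-0.28753167, x=cosφ1·sinφ2-sinφ1·cosφ2·cosΔλ=-0.45307100; θ=atan2(y, x)=-147.5996° <0 so +360° → 212.4004° ≈ 212.4°
Leg 4: φ1=-0.9307265, φ2=0.6053203, Δφ=1.5360468, Δλ=2.4951157 rad; a=sin²(Δφ/2)+cosφ1·cosφ2·sin²(Δλ/2)=0.9242079782; c=2·atan2(√a, √(1-a))=2.583781861; dist=6371·c=16461.274 ≈ 16461.3 km; running total=58875.7 km
Leg 4 bearing: y=sinΔλ·cosφ2=0.49534740, x=cosφ1·sinφ2-sinφ1·cosφ2·cosΔλ=-0.18660472; θ=atan2(y, x)=110.6421° ≈ 110.6°
Leg 5: φ1=0.6053203, φ2=-0.1796921, Δφ=-0.7850124, Δλ=-3.7278662 rad; a=sin²(Δφ/2)+cosφ1·cosφ2·sin²(Δλ/2)=0.8878349263; c=2·atan2(√a, √(1-a))=2.458572070; dist=6371·c=15663.563 ≈ 15663.6 km; running total=74539.3 km
Leg 5 bearing: y=sinΔλ·cosφ2=0.54435253, x=cosφ1·sinφ2-sinφ1·cosφ2·cosΔλ=0.31940038; θ=atan2(y, x)=59.5976° ≈ 59.6°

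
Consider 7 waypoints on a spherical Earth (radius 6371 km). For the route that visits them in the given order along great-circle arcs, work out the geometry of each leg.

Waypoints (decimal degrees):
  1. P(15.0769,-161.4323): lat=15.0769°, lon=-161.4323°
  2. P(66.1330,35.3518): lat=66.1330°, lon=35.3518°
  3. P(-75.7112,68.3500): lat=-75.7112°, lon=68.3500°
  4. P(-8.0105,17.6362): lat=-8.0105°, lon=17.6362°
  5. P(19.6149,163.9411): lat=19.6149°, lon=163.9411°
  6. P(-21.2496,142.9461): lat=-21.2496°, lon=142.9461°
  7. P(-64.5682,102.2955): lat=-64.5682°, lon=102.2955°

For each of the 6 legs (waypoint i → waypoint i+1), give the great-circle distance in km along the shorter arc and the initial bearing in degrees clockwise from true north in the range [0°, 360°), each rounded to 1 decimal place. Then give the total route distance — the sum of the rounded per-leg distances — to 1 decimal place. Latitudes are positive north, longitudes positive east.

Leg 1: φ1=0.2631415, φ2=1.1542386, Δφ=0.8910970, Δλ=3.4345305 rad; a=sin²(Δφ/2)+cosφ1·cosφ2·sin²(Δλ/2)=0.5680858399; c=2·atan2(√a, √(1-a))=1.707392390; dist=6371·c=10877.797 ≈ 10877.8 km; running total=10877.8 km
Leg 1 bearing: y=sinΔλ·cosφ2=-0.11683909, x=cosφ1·sinφ2-sinφ1·cosφ2·cosΔλ=0.98377126; θ=atan2(y, x)=-6.7731° <0 so +360° → 353.2269° ≈ 353.2°
Leg 2: φ1=1.1542386, φ2=-1.3214097, Δφ=-2.4756483, Δλ=0.5759272 rad; a=sin²(Δφ/2)+cosφ1·cosφ2·sin²(Δλ/2)=0.9012214147; c=2·atan2(√a, √(1-a))=2.502174050; dist=6371·c=15941.351 ≈ 15941.4 km; running total=26819.2 km
Leg 2 bearing: y=sinΔλ·cosφ2=0.13441563, x=cosφ1·sinφ2-sinφ1·cosφ2·cosΔλ=-0.58139311; θ=atan2(y, x)=166.9822° ≈ 167.0°
Leg 3: φ1=-1.3214097, φ2=-0.1398096, Δφ=1.1816001, Δλ=-0.8851228 rad; a=sin²(Δφ/2)+cosφ1·cosφ2·sin²(Δλ/2)=0.3551014562; c=2·atan2(√a, √(1-a))=1.276781506; dist=6371·c=8134.375 ≈ 8134.4 km; running total=34953.6 km
Leg 3 bearing: y=sinΔλ·cosφ2=-0.76644054, x=cosφ1·sinφ2-sinφ1·cosφ2·cosΔλ=0.57322469; θ=atan2(y, x)=-53.2070° <0 so +360° → 306.7930° ≈ 306.8°
Leg 4: φ1=-0.1398096, φ2=0.3423446, Δφ=0.4821542, Δλ=2.5535022 rad; a=sin²(Δφ/2)+cosφ1·cosφ2·sin²(Δλ/2)=0.9114272025; c=2·atan2(√a, √(1-a))=2.537212360; dist=6371·c=16164.580 ≈ 16164.6 km; running total=51118.2 km
Leg 4 bearing: y=sinΔλ·cosφ2=0.52257989, x=cosφ1·sinφ2-sinφ1·cosφ2·cosΔλ=0.22320594; θ=atan2(y, x)=66.8716° ≈ 66.9°
Leg 5: φ1=0.3423446, φ2=-0.3708755, Δφ=-0.7132201, Δλ=-0.3664319 rad; a=sin²(Δφ/2)+cosφ1·cosφ2·sin²(Δλ/2)=0.1510125111; c=2·atan2(√a, √(1-a))=0.798230502; dist=6371·c=5085.527 ≈ 5085.5 km; running total=56203.7 km
Leg 5 bearing: y=sinΔλ·cosφ2=-0.33392672, x=cosφ1·sinφ2-sinφ1·cosφ2·cosΔλ=-0.63350128; θ=atan2(y, x)=-152.2057° <0 so +360° → 207.7943° ≈ 207.8°
Leg 6: φ1=-0.3708755, φ2=-1.1269277, Δφ=-0.7560522, Δλ=-0.7094868 rad; a=sin²(Δφ/2)+cosφ1·cosφ2·sin²(Δλ/2)=0.1845145640; c=2·atan2(√a, √(1-a))=0.887992315; dist=6371·c=5657.399 ≈ 5657.4 km; running total=61861.1 km
Leg 6 bearing: y=sinΔλ·cosφ2=-0.27975400, x=cosφ1·sinφ2-sinφ1·cosφ2·cosΔλ=-0.72361140; θ=atan2(y, x)=-158.8631° <0 so +360° → 201.1369° ≈ 201.1°

Leg 1: dist=10877.8 km, bearing=353.2°
Leg 2: dist=15941.4 km, bearing=167.0°
Leg 3: dist=8134.4 km, bearing=306.8°
Leg 4: dist=16164.6 km, bearing=66.9°
Leg 5: dist=5085.5 km, bearing=207.8°
Leg 6: dist=5657.4 km, bearing=201.1°
Total: 61861.1 km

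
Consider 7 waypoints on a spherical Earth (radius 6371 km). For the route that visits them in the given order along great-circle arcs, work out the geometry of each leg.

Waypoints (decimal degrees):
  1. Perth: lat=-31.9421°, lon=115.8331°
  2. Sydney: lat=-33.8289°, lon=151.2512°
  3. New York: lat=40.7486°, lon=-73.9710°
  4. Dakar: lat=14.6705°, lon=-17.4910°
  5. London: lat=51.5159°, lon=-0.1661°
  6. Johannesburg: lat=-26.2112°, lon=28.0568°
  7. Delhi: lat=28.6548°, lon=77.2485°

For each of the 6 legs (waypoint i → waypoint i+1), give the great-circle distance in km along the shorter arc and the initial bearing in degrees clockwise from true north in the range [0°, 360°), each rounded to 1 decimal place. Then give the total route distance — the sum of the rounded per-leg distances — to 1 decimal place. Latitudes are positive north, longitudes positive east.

Leg 1: φ1=-0.5574948, φ2=-0.5904257, Δφ=-0.0329309, Δλ=0.6181625 rad; a=sin²(Δφ/2)+cosφ1·cosφ2·sin²(Δλ/2)=0.0654957714; c=2·atan2(√a, √(1-a))=0.517601484; dist=6371·c=3297.639 ≈ 3297.6 km; running total=3297.6 km
Leg 1 bearing: y=sinΔλ·cosφ2=0.48142494, x=cosφ1·sinφ2-sinφ1·cosφ2·cosΔλ=-0.11425555; θ=atan2(y, x)=103.3509° ≈ 103.4°
Leg 2: φ1=-0.5904257, φ2=0.7111972, Δφ=1.3016229, Δλ=-3.9308689 rad; a=sin²(Δφ/2)+cosφ1·cosφ2·sin²(Δλ/2)=0.9033308731; c=2·atan2(√a, √(1-a))=2.509278114; dist=6371·c=15986.611 ≈ 15986.6 km; running total=19284.2 km
Leg 2 bearing: y=sinΔλ·cosφ2=0.53776406, x=cosφ1·sinφ2-sinφ1·cosφ2·cosΔλ=0.24516657; θ=atan2(y, x)=65.4918° ≈ 65.5°
Leg 3: φ1=0.7111972, φ2=0.2560485, Δφ=-0.4551487, Δλ=0.9857620 rad; a=sin²(Δφ/2)+cosφ1·cosφ2·sin²(Δλ/2)=0.2149842839; c=2·atan2(√a, √(1-a))=0.964252216; dist=6371·c=6143.251 ≈ 6143.3 km; running total=25427.5 km
Leg 3 bearing: y=sinΔλ·cosφ2=0.80651328, x=cosφ1·sinφ2-sinφ1·cosφ2·cosΔλ=-0.15684546; θ=atan2(y, x)=101.0051° ≈ 101.0°
Leg 4: φ1=0.2560485, φ2=0.8991221, Δφ=0.6430735, Δλ=0.3023765 rad; a=sin²(Δφ/2)+cosφ1·cosφ2·sin²(Δλ/2)=0.1135279082; c=2·atan2(√a, √(1-a))=0.687327848; dist=6371·c=4378.966 ≈ 4379.0 km; running total=29806.5 km
Leg 4 bearing: y=sinΔλ·cosφ2=0.18531381, x=cosφ1·sinφ2-sinφ1·cosφ2·cosΔλ=0.60680811; θ=atan2(y, x)=16.9822° ≈ 17.0°
Leg 5: φ1=0.8991221, φ2=-0.4574717, Δφ=-1.3565938, Δλ=0.4925825 rad; a=sin²(Δφ/2)+cosφ1·cosφ2·sin²(Δλ/2)=0.4269032336; c=2·atan2(√a, √(1-a))=1.424076966; dist=6371·c=9072.794 ≈ 9072.8 km; running total=38879.3 km
Leg 5 bearing: y=sinΔλ·cosφ2=0.42427532, x=cosφ1·sinφ2-sinφ1·cosφ2·cosΔλ=-0.89365424; θ=atan2(y, x)=154.6033° ≈ 154.6°
Leg 6: φ1=-0.4574717, φ2=0.5001206, Δφ=0.9575923, Δλ=0.8585571 rad; a=sin²(Δφ/2)+cosφ1·cosφ2·sin²(Δλ/2)=0.3486408714; c=2·atan2(√a, √(1-a))=1.263252883; dist=6371·c=8048.184 ≈ 8048.2 km; running total=46927.5 km
Leg 6 bearing: y=sinΔλ·cosφ2=0.66419881, x=cosφ1·sinφ2-sinφ1·cosφ2·cosΔλ=0.68352146; θ=atan2(y, x)=44.1786° ≈ 44.2°

Leg 1: dist=3297.6 km, bearing=103.4°
Leg 2: dist=15986.6 km, bearing=65.5°
Leg 3: dist=6143.3 km, bearing=101.0°
Leg 4: dist=4379.0 km, bearing=17.0°
Leg 5: dist=9072.8 km, bearing=154.6°
Leg 6: dist=8048.2 km, bearing=44.2°
Total: 46927.5 km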